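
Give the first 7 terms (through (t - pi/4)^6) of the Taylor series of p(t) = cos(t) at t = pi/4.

-sqrt(2)*(t - pi/4)^6/1440 - sqrt(2)*(t - pi/4)^5/240 + sqrt(2)*(t - pi/4)^4/48 + sqrt(2)*(t - pi/4)^3/12 - sqrt(2)*(t - pi/4)^2/4 - sqrt(2)*(t - pi/4)/2 + sqrt(2)/2

Use the known series and substitute for the argument.
p(pi/4) = sqrt(2)/2
p′(pi/4) = -sqrt(2)/2
p′′(pi/4) = -sqrt(2)/2
p′′′(pi/4) = sqrt(2)/2
p^(4)(pi/4) = sqrt(2)/2
p^(5)(pi/4) = -sqrt(2)/2
p^(6)(pi/4) = -sqrt(2)/2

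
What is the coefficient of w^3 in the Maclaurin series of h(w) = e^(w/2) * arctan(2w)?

Take the Cauchy product of the two expansions.
h(0) = 0
h′(0) = 2
h′′(0) = 2
h′′′(0) = -29/2

-29/12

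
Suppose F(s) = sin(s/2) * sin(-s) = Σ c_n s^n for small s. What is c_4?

Take the Cauchy product of the two expansions.

5/48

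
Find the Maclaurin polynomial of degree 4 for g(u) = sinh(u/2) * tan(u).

Expand each factor separately, then convolve coefficients.

3*u^4/16 + u^2/2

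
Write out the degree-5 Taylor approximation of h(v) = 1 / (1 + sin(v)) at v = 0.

Expand as Σ (-1)^k u^k with u equal to the inner function's series.
h(0) = 1
h′(0) = -1
h′′(0) = 2
h′′′(0) = -5
h^(4)(0) = 16
h^(5)(0) = -61
The Taylor polynomial is Σ h^(k)(0)/k! · v^k.

-61*v^5/120 + 2*v^4/3 - 5*v^3/6 + v^2 - v + 1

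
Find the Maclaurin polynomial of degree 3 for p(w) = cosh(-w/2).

w^2/8 + 1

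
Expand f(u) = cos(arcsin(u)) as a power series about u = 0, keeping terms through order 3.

Compose series: expand the inner function first, then feed it into the outer expansion.
f(0) = 1
f′(0) = 0
f′′(0) = -1
f′′′(0) = 0

1 - u^2/2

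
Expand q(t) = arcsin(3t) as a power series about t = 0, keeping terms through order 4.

Use the known series and substitute for the argument.
q(0) = 0
q′(0) = 3
q′′(0) = 0
q′′′(0) = 27
q^(4)(0) = 0
The Taylor polynomial is Σ q^(k)(0)/k! · t^k.

9*t^3/2 + 3*t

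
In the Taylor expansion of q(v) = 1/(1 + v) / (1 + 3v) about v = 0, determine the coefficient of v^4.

Take the Cauchy product of the two expansions.
[v^0] = 1;  [v^1] = -4;  [v^2] = 13;  [v^3] = -40;  [v^4] = 121.

121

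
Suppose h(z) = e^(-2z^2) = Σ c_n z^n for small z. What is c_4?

h(0) = 1
h′(0) = 0
h′′(0) = -4
h′′′(0) = 0
h^(4)(0) = 48
So c_4 = h^(4)(0)/4! = 2.

2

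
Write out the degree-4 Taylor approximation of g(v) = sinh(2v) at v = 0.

4*v^3/3 + 2*v

Differentiate repeatedly and evaluate at the center.
g(0) = 0
g′(0) = 2
g′′(0) = 0
g′′′(0) = 8
g^(4)(0) = 0
Dividing each by k! gives the coefficients c_0, ..., c_4.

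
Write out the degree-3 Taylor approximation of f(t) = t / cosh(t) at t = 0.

-t^3/2 + t

Write the quotient as an unknown series and match coefficients against numerator = denominator · series.
f(0) = 0
f′(0) = 1
f′′(0) = 0
f′′′(0) = -3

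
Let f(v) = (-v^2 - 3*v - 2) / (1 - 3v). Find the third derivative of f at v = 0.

Multiply each power in the prefactor through the base expansion.
The coefficient of v^3 in the expansion is -84, so f′′′(0) = 3! * (-84) = -504.

-504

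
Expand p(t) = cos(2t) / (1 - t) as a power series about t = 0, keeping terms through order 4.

-t^4/3 - t^3 - t^2 + t + 1

Take the Cauchy product of the two expansions.
p(0) = 1
p′(0) = 1
p′′(0) = -2
p′′′(0) = -6
p^(4)(0) = -8
Dividing each by k! gives the coefficients c_0, ..., c_4.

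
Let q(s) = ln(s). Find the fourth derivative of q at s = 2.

The coefficient of (s - 2)^4 in the expansion is -1/64, so q^(4)(2) = 4! * (-1/64) = -3/8.

-3/8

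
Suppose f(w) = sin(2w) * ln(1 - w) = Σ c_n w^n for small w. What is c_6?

-2/9

Write out both Maclaurin series and multiply, keeping only the needed powers.
f(0) = 0
f′(0) = 0
f′′(0) = -4
f′′′(0) = -6
f^(4)(0) = 16
f^(5)(0) = 20
f^(6)(0) = -160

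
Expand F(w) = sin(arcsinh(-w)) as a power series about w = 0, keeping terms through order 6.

-w^5/6 + w^3/3 - w

Compose series: expand the inner function first, then feed it into the outer expansion.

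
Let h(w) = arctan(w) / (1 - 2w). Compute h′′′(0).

Expand each factor separately, then convolve coefficients.
The coefficient of w^3 in the expansion is 11/3, so h′′′(0) = 3! * (11/3) = 22.

22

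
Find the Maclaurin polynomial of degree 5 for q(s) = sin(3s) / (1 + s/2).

87*s^5/80 + 15*s^4/8 - 15*s^3/4 - 3*s^2/2 + 3*s

Take the Cauchy product of the two expansions.
q(0) = 0
q′(0) = 3
q′′(0) = -3
q′′′(0) = -45/2
q^(4)(0) = 45
q^(5)(0) = 261/2
The Taylor polynomial is Σ q^(k)(0)/k! · s^k.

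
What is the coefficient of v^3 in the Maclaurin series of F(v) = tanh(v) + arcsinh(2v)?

Expand each term separately and add.
F(0) = 0
F′(0) = 3
F′′(0) = 0
F′′′(0) = -10
Dividing each by k! gives the coefficients c_0, ..., c_3.

-5/3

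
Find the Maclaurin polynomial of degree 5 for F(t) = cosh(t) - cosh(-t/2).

5*t^4/128 + 3*t^2/8

Add the two expansions coefficient-wise.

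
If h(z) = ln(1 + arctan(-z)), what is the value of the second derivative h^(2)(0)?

-1

Plug the Maclaurin series of the inner function into that of the outer and collect terms.
The coefficient of z^2 in the expansion is -1/2, so h′′(0) = 2! * (-1/2) = -1.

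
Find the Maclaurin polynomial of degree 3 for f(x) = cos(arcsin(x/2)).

1 - x^2/8

Compose series: expand the inner function first, then feed it into the outer expansion.
f(0) = 1
f′(0) = 0
f′′(0) = -1/4
f′′′(0) = 0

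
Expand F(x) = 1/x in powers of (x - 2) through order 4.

(x - 2)^4/32 - (x - 2)^3/16 + (x - 2)^2/8 - (x - 2)/4 + 1/2

[(x - 2)^0] = 1/2;  [(x - 2)^1] = -1/4;  [(x - 2)^2] = 1/8;  [(x - 2)^3] = -1/16;  [(x - 2)^4] = 1/32.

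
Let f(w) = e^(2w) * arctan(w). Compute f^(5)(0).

Take the Cauchy product of the two expansions.
From the series, [w^5] f = 1/5; multiply by 5! = 120 to get 24.

24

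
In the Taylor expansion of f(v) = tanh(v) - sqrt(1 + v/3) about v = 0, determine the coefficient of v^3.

Add the two expansions coefficient-wise.
f(0) = -1
f′(0) = 5/6
f′′(0) = 1/36
f′′′(0) = -145/72

-145/432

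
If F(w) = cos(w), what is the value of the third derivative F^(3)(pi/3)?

sqrt(3)/2

The coefficient of (w - pi/3)^3 in the expansion is sqrt(3)/12, so F′′′(pi/3) = 3! * (sqrt(3)/12) = sqrt(3)/2.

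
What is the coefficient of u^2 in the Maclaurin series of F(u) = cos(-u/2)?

F(0) = 1
F′(0) = 0
F′′(0) = -1/4

-1/8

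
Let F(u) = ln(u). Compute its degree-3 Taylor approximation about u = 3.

(u - 3)^3/81 - (u - 3)^2/18 + (u - 3)/3 + ln(3)

F(3) = ln(3)
F′(3) = 1/3
F′′(3) = -1/9
F′′′(3) = 2/27
The Taylor polynomial is Σ F^(k)(3)/k! · (u - 3)^k.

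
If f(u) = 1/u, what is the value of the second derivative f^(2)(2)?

1/4

The coefficient of (u - 2)^2 in the expansion is 1/8, so f′′(2) = 2! * (1/8) = 1/4.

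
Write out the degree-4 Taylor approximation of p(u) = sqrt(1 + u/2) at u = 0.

-5*u^4/2048 + u^3/128 - u^2/32 + u/4 + 1

[u^0] = 1;  [u^1] = 1/4;  [u^2] = -1/32;  [u^3] = 1/128;  [u^4] = -5/2048.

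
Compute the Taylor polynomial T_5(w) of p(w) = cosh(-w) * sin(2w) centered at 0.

-19*w^5/60 - w^3/3 + 2*w

Multiply the two series term by term and collect like powers.
p(0) = 0
p′(0) = 2
p′′(0) = 0
p′′′(0) = -2
p^(4)(0) = 0
p^(5)(0) = -38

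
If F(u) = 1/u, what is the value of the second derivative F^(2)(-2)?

-1/4

The coefficient of (u + 2)^2 in the expansion is -1/8, so F′′(-2) = 2! * (-1/8) = -1/4.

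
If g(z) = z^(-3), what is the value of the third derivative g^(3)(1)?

-60

The coefficient of (z - 1)^3 in the expansion is -10, so g′′′(1) = 3! * (-10) = -60.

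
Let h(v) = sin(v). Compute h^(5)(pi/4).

The coefficient of (v - pi/4)^5 in the expansion is sqrt(2)/240, so h^(5)(pi/4) = 5! * (sqrt(2)/240) = sqrt(2)/2.

sqrt(2)/2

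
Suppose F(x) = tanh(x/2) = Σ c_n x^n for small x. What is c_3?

F(0) = 0
F′(0) = 1/2
F′′(0) = 0
F′′′(0) = -1/4
So c_3 = F′′′(0)/3! = -1/24.

-1/24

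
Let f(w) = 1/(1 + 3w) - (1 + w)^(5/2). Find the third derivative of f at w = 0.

Expand each term separately and add.
The coefficient of w^3 in the expansion is -437/16, so f′′′(0) = 3! * (-437/16) = -1311/8.

-1311/8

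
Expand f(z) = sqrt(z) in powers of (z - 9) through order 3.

(z - 9)^3/3888 - (z - 9)^2/216 + (z - 9)/6 + 3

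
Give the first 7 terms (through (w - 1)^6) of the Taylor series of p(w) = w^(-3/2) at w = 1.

[(w - 1)^0] = 1;  [(w - 1)^1] = -3/2;  [(w - 1)^2] = 15/8;  [(w - 1)^3] = -35/16;  [(w - 1)^4] = 315/128;  [(w - 1)^5] = -693/256;  [(w - 1)^6] = 3003/1024.

3003*(w - 1)^6/1024 - 693*(w - 1)^5/256 + 315*(w - 1)^4/128 - 35*(w - 1)^3/16 + 15*(w - 1)^2/8 - 3*(w - 1)/2 + 1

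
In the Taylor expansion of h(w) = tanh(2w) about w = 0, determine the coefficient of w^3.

h(0) = 0
h′(0) = 2
h′′(0) = 0
h′′′(0) = -16
So c_3 = h′′′(0)/3! = -8/3.

-8/3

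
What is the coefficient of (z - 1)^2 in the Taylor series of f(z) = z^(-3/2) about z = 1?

15/8

[(z - 1)^0] = 1;  [(z - 1)^1] = -3/2;  [(z - 1)^2] = 15/8.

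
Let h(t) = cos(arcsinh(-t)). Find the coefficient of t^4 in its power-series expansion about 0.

5/24

Let u equal the inner series; expand the outer function in u and truncate.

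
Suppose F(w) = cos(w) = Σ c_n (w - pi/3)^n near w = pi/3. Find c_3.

sqrt(3)/12

[(w - pi/3)^0] = 1/2;  [(w - pi/3)^1] = -sqrt(3)/2;  [(w - pi/3)^2] = -1/4;  [(w - pi/3)^3] = sqrt(3)/12.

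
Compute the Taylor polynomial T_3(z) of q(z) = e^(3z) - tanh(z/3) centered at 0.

731*z^3/162 + 9*z^2/2 + 8*z/3 + 1

Combine the two series term by term.
[z^0] = 1;  [z^1] = 8/3;  [z^2] = 9/2;  [z^3] = 731/162.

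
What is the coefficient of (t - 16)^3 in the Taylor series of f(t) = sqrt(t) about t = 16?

f(16) = 4
f′(16) = 1/8
f′′(16) = -1/256
f′′′(16) = 3/8192
So c_3 = f′′′(16)/3! = 1/16384.

1/16384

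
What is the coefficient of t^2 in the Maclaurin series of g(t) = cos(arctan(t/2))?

Plug the Maclaurin series of the inner function into that of the outer and collect terms.
[t^0] = 1;  [t^1] = 0;  [t^2] = -1/8.

-1/8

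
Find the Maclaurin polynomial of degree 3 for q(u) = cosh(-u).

u^2/2 + 1

q(0) = 1
q′(0) = 0
q′′(0) = 1
q′′′(0) = 0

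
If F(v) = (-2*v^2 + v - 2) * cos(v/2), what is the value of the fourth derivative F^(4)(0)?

47/8

Distribute the polynomial across the series and collect like powers.
The coefficient of v^4 in the expansion is 47/192, so F^(4)(0) = 4! * (47/192) = 47/8.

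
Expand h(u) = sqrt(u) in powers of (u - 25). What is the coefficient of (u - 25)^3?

h(25) = 5
h′(25) = 1/10
h′′(25) = -1/500
h′′′(25) = 3/25000
Then c_k = h^(k)(25)/k! gives each Taylor coefficient.

1/50000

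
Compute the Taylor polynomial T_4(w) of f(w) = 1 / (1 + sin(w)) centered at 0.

Write 1/(1+u) = 1 - u + u^2 - u^3 + ... and substitute the series for u.
f(0) = 1
f′(0) = -1
f′′(0) = 2
f′′′(0) = -5
f^(4)(0) = 16

2*w^4/3 - 5*w^3/6 + w^2 - w + 1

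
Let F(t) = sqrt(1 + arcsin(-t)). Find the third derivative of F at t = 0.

-7/8

Substitute the inner expansion into the outer series and collect powers.
From the series, [t^3] F = -7/48; multiply by 3! = 6 to get -7/8.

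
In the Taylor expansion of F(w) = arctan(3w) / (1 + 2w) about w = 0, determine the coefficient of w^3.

Expand each factor separately, then convolve coefficients.

3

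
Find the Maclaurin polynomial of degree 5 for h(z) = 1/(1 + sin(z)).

-61*z^5/120 + 2*z^4/3 - 5*z^3/6 + z^2 - z + 1

Compose series: expand the inner function first, then feed it into the outer expansion.
h(0) = 1
h′(0) = -1
h′′(0) = 2
h′′′(0) = -5
h^(4)(0) = 16
h^(5)(0) = -61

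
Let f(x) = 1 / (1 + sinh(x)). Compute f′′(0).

Write 1/(1+u) = 1 - u + u^2 - u^3 + ... and substitute the series for u.
The coefficient of x^2 in the expansion is 1, so f′′(0) = 2! * (1) = 2.

2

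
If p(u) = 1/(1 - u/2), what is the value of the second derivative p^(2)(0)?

The coefficient of u^2 in the expansion is 1/4, so p′′(0) = 2! * (1/4) = 1/2.

1/2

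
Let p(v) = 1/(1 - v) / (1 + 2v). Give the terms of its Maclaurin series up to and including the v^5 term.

-21*v^5 + 11*v^4 - 5*v^3 + 3*v^2 - v + 1

Expand each factor separately, then convolve coefficients.
p(0) = 1
p′(0) = -1
p′′(0) = 6
p′′′(0) = -30
p^(4)(0) = 264
p^(5)(0) = -2520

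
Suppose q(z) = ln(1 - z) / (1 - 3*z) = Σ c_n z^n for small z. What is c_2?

Multiply the numerator's expansion by the denominator's geometric series.
q(0) = 0
q′(0) = -1
q′′(0) = -7

-7/2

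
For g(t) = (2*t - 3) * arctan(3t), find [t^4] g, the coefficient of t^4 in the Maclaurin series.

Shift and add copies of the series according to the polynomial's terms.

-18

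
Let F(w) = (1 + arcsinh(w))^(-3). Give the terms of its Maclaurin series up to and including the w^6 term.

286*w^6/15 - 649*w^5/40 + 13*w^4 - 19*w^3/2 + 6*w^2 - 3*w + 1

Substitute the inner expansion into the outer series and collect powers.
F(0) = 1
F′(0) = -3
F′′(0) = 12
F′′′(0) = -57
F^(4)(0) = 312
F^(5)(0) = -1947
F^(6)(0) = 13728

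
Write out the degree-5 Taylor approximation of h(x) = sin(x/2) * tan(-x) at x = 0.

Multiply the two series term by term and collect like powers.
h(0) = 0
h′(0) = 0
h′′(0) = -1
h′′′(0) = 0
h^(4)(0) = -7/2
h^(5)(0) = 0

-7*x^4/48 - x^2/2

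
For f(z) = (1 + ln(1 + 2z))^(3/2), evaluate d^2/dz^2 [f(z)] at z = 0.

-3

Plug the Maclaurin series of the inner function into that of the outer and collect terms.
From the series, [z^2] f = -3/2; multiply by 2! = 2 to get -3.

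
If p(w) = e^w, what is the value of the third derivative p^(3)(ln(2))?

2

Use the known series and substitute for the argument.
The coefficient of (w - ln(2))^3 in the expansion is 1/3, so p′′′(ln(2)) = 3! * (1/3) = 2.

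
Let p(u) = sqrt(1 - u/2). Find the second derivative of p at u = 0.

Compute the successive derivatives at the expansion point and divide by k!.
The coefficient of u^2 in the expansion is -1/32, so p′′(0) = 2! * (-1/32) = -1/16.

-1/16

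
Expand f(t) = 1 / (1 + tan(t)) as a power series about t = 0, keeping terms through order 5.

-32*t^5/15 + 5*t^4/3 - 4*t^3/3 + t^2 - t + 1

Use the geometric series for the reciprocal, then substitute.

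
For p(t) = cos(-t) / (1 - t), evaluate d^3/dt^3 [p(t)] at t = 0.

Multiply the numerator's expansion by the denominator's geometric series.
The coefficient of t^3 in the expansion is 1/2, so p′′′(0) = 3! * (1/2) = 3.

3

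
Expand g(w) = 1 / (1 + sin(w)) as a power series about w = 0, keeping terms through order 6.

Write 1/(1+u) = 1 - u + u^2 - u^3 + ... and substitute the series for u.
g(0) = 1
g′(0) = -1
g′′(0) = 2
g′′′(0) = -5
g^(4)(0) = 16
g^(5)(0) = -61
g^(6)(0) = 272
The Taylor polynomial is Σ g^(k)(0)/k! · w^k.

17*w^6/45 - 61*w^5/120 + 2*w^4/3 - 5*w^3/6 + w^2 - w + 1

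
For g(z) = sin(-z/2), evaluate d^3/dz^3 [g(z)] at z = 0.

From the series, [z^3] g = 1/48; multiply by 3! = 6 to get 1/8.

1/8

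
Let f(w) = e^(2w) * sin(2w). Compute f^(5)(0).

-128

Write out both Maclaurin series and multiply, keeping only the needed powers.
From the series, [w^5] f = -16/15; multiply by 5! = 120 to get -128.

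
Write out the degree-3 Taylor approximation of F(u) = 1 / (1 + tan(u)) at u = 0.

Use the geometric series for the reciprocal, then substitute.
F(0) = 1
F′(0) = -1
F′′(0) = 2
F′′′(0) = -8
Dividing each by k! gives the coefficients c_0, ..., c_3.

-4*u^3/3 + u^2 - u + 1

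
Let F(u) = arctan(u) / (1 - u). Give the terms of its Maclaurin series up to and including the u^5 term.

Expand 1/(denominator) as a geometric series and multiply by the numerator's series.
F(0) = 0
F′(0) = 1
F′′(0) = 2
F′′′(0) = 4
F^(4)(0) = 16
F^(5)(0) = 104

13*u^5/15 + 2*u^4/3 + 2*u^3/3 + u^2 + u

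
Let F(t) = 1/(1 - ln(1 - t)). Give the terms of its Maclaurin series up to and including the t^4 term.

Plug the Maclaurin series of the inner function into that of the outer and collect terms.
F(0) = 1
F′(0) = -1
F′′(0) = 1
F′′′(0) = -2
F^(4)(0) = 4
Dividing each by k! gives the coefficients c_0, ..., c_4.

t^4/6 - t^3/3 + t^2/2 - t + 1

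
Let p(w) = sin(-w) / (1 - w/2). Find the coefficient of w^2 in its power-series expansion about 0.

Multiply the two series term by term and collect like powers.

-1/2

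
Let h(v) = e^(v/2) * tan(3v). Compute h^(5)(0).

64383/16

Take the Cauchy product of the two expansions.
From the series, [v^5] h = 21461/640; multiply by 5! = 120 to get 64383/16.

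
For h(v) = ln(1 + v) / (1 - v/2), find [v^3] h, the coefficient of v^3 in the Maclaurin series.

Write out both Maclaurin series and multiply, keeping only the needed powers.
So c_3 = h′′′(0)/3! = 1/3.

1/3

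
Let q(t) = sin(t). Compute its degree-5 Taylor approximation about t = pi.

q(pi) = 0
q′(pi) = -1
q′′(pi) = 0
q′′′(pi) = 1
q^(4)(pi) = 0
q^(5)(pi) = -1

-(t - pi)^5/120 + (t - pi)^3/6 - (t - pi)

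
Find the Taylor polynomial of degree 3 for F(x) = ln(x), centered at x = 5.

(x - 5)^3/375 - (x - 5)^2/50 + (x - 5)/5 + ln(5)

F(5) = ln(5)
F′(5) = 1/5
F′′(5) = -1/25
F′′′(5) = 2/125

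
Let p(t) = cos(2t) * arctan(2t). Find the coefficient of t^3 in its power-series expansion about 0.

Write out both Maclaurin series and multiply, keeping only the needed powers.
p(0) = 0
p′(0) = 2
p′′(0) = 0
p′′′(0) = -40

-20/3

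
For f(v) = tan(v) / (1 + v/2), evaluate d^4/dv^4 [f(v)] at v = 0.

-7

Expand each factor separately, then convolve coefficients.
From the series, [v^4] f = -7/24; multiply by 4! = 24 to get -7.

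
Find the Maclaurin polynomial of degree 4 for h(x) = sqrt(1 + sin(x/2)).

Let u equal the inner series; expand the outer function in u and truncate.
h(0) = 1
h′(0) = 1/4
h′′(0) = -1/16
h′′′(0) = -1/64
h^(4)(0) = 1/256
The Taylor polynomial is Σ h^(k)(0)/k! · x^k.

x^4/6144 - x^3/384 - x^2/32 + x/4 + 1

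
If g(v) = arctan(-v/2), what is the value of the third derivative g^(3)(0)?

1/4

The coefficient of v^3 in the expansion is 1/24, so g′′′(0) = 3! * (1/24) = 1/4.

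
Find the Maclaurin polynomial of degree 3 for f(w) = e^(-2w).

-4*w^3/3 + 2*w^2 - 2*w + 1

Compute the successive derivatives at the expansion point and divide by k!.
[w^0] = 1;  [w^1] = -2;  [w^2] = 2;  [w^3] = -4/3.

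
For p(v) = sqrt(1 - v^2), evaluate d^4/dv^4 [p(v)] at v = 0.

-3

From the series, [v^4] p = -1/8; multiply by 4! = 24 to get -3.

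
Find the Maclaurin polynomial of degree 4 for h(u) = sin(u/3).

-u^3/162 + u/3

[u^0] = 0;  [u^1] = 1/3;  [u^2] = 0;  [u^3] = -1/162;  [u^4] = 0.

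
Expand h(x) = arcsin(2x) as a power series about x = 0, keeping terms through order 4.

Differentiate repeatedly and evaluate at the center.
h(0) = 0
h′(0) = 2
h′′(0) = 0
h′′′(0) = 8
h^(4)(0) = 0

4*x^3/3 + 2*x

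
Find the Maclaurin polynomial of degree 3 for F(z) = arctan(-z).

Compute the successive derivatives at the expansion point and divide by k!.

z^3/3 - z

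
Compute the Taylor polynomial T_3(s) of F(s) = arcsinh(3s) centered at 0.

-9*s^3/2 + 3*s

[s^0] = 0;  [s^1] = 3;  [s^2] = 0;  [s^3] = -9/2.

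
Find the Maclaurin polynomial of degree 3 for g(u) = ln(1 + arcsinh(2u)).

4*u^3/3 - 2*u^2 + 2*u

Substitute the inner expansion into the outer series and collect powers.
[u^0] = 0;  [u^1] = 2;  [u^2] = -2;  [u^3] = 4/3.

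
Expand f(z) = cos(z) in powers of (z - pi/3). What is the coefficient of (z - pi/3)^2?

-1/4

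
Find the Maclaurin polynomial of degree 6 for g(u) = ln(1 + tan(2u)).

-1984*u^6/45 + 64*u^5/3 - 28*u^4/3 + 16*u^3/3 - 2*u^2 + 2*u

Plug the Maclaurin series of the inner function into that of the outer and collect terms.
g(0) = 0
g′(0) = 2
g′′(0) = -4
g′′′(0) = 32
g^(4)(0) = -224
g^(5)(0) = 2560
g^(6)(0) = -31744
The Taylor polynomial is Σ g^(k)(0)/k! · u^k.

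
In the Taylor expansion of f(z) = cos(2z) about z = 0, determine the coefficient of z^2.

-2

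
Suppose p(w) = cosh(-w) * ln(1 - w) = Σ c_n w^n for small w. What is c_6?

-5/16

Multiply the two series term by term and collect like powers.
[w^0] = 0;  [w^1] = -1;  [w^2] = -1/2;  [w^3] = -5/6;  [w^4] = -1/2;  [w^5] = -49/120;  [w^6] = -5/16.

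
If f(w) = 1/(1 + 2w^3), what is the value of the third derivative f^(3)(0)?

Use the known series and substitute for the argument.
From the series, [w^3] f = -2; multiply by 3! = 6 to get -12.

-12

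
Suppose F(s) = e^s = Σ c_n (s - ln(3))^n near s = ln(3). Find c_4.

F(ln(3)) = 3
F′(ln(3)) = 3
F′′(ln(3)) = 3
F′′′(ln(3)) = 3
F^(4)(ln(3)) = 3
So c_4 = F^(4)(ln(3))/4! = 1/8.

1/8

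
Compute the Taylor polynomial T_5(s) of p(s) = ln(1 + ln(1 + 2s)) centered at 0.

Substitute the inner expansion into the outer series and collect powers.
[s^0] = 0;  [s^1] = 2;  [s^2] = -4;  [s^3] = 28/3;  [s^4] = -70/3;  [s^5] = 304/5.

304*s^5/5 - 70*s^4/3 + 28*s^3/3 - 4*s^2 + 2*s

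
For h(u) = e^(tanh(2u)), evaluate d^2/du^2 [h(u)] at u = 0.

Let u equal the inner series; expand the outer function in u and truncate.
The coefficient of u^2 in the expansion is 2, so h′′(0) = 2! * (2) = 4.

4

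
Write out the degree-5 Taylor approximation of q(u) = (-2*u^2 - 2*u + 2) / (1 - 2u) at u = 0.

Distribute the polynomial across the series and collect like powers.
q(0) = 2
q′(0) = 2
q′′(0) = 4
q′′′(0) = 24
q^(4)(0) = 192
q^(5)(0) = 1920

16*u^5 + 8*u^4 + 4*u^3 + 2*u^2 + 2*u + 2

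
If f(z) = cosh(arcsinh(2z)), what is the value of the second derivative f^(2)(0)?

Compose series: expand the inner function first, then feed it into the outer expansion.
From the series, [z^2] f = 2; multiply by 2! = 2 to get 4.

4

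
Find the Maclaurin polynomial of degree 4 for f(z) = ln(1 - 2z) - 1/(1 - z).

-5*z^4 - 11*z^3/3 - 3*z^2 - 3*z - 1

Add the two expansions coefficient-wise.
f(0) = -1
f′(0) = -3
f′′(0) = -6
f′′′(0) = -22
f^(4)(0) = -120
Dividing each by k! gives the coefficients c_0, ..., c_4.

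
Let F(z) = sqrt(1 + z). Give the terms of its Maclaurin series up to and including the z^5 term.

7*z^5/256 - 5*z^4/128 + z^3/16 - z^2/8 + z/2 + 1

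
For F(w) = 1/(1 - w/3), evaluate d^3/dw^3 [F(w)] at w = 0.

From the series, [w^3] F = 1/27; multiply by 3! = 6 to get 2/9.

2/9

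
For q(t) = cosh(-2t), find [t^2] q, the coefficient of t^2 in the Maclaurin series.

2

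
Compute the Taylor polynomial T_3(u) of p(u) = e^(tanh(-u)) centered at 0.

u^3/6 + u^2/2 - u + 1

Compose series: expand the inner function first, then feed it into the outer expansion.
p(0) = 1
p′(0) = -1
p′′(0) = 1
p′′′(0) = 1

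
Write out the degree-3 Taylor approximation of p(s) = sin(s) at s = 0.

[s^0] = 0;  [s^1] = 1;  [s^2] = 0;  [s^3] = -1/6.

-s^3/6 + s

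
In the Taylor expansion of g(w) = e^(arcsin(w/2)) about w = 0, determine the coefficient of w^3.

Plug the Maclaurin series of the inner function into that of the outer and collect terms.
g(0) = 1
g′(0) = 1/2
g′′(0) = 1/4
g′′′(0) = 1/4
So c_3 = g′′′(0)/3! = 1/24.

1/24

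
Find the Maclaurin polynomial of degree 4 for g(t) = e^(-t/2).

[t^0] = 1;  [t^1] = -1/2;  [t^2] = 1/8;  [t^3] = -1/48;  [t^4] = 1/384.

t^4/384 - t^3/48 + t^2/8 - t/2 + 1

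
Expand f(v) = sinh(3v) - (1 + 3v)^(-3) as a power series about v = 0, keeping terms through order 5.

Expand each term separately and add.
[v^0] = -1;  [v^1] = 12;  [v^2] = -54;  [v^3] = 549/2;  [v^4] = -1215;  [v^5] = 204201/40.

204201*v^5/40 - 1215*v^4 + 549*v^3/2 - 54*v^2 + 12*v - 1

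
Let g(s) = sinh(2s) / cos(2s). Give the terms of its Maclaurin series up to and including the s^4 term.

16*s^3/3 + 2*s

Write the quotient as an unknown series and match coefficients against numerator = denominator · series.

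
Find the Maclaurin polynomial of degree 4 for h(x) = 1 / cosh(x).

Divide the numerator series by the denominator series (power-series long division).
h(0) = 1
h′(0) = 0
h′′(0) = -1
h′′′(0) = 0
h^(4)(0) = 5
Then c_k = h^(k)(0)/k! gives each Taylor coefficient.

5*x^4/24 - x^2/2 + 1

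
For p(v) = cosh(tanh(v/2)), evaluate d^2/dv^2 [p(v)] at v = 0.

1/4

Let u equal the inner series; expand the outer function in u and truncate.
The coefficient of v^2 in the expansion is 1/8, so p′′(0) = 2! * (1/8) = 1/4.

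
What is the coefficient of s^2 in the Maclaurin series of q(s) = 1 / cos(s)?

1/2

Invert the denominator's series and multiply.
q(0) = 1
q′(0) = 0
q′′(0) = 1
So c_2 = q′′(0)/2! = 1/2.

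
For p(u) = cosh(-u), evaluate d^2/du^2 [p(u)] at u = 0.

1

From the series, [u^2] p = 1/2; multiply by 2! = 2 to get 1.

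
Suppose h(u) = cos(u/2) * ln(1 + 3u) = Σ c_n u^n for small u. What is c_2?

-9/2

Multiply the two series term by term and collect like powers.
[u^0] = 0;  [u^1] = 3;  [u^2] = -9/2.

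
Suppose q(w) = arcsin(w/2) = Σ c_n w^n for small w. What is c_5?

q(0) = 0
q′(0) = 1/2
q′′(0) = 0
q′′′(0) = 1/8
q^(4)(0) = 0
q^(5)(0) = 9/32

3/1280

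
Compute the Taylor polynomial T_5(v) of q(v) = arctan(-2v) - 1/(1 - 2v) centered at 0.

-192*v^5/5 - 16*v^4 - 16*v^3/3 - 4*v^2 - 4*v - 1

Combine the two series term by term.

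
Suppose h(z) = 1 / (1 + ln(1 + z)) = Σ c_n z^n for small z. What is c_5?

Use the geometric series for the reciprocal, then substitute.
[z^0] = 1;  [z^1] = -1;  [z^2] = 3/2;  [z^3] = -7/3;  [z^4] = 11/3;  [z^5] = -347/60.
So c_5 = h^(5)(0)/5! = -347/60.

-347/60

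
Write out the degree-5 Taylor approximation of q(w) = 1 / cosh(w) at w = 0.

5*w^4/24 - w^2/2 + 1

Invert the denominator's series and multiply.
q(0) = 1
q′(0) = 0
q′′(0) = -1
q′′′(0) = 0
q^(4)(0) = 5
q^(5)(0) = 0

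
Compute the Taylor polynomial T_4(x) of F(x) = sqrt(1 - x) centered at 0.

-5*x^4/128 - x^3/16 - x^2/8 - x/2 + 1

F(0) = 1
F′(0) = -1/2
F′′(0) = -1/4
F′′′(0) = -3/8
F^(4)(0) = -15/16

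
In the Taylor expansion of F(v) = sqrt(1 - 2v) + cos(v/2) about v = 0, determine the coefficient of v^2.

Expand each term separately and add.
F(0) = 2
F′(0) = -1
F′′(0) = -5/4
So c_2 = F′′(0)/2! = -5/8.

-5/8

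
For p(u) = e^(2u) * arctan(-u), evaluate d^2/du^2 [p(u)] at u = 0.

-4

Take the Cauchy product of the two expansions.
The coefficient of u^2 in the expansion is -2, so p′′(0) = 2! * (-2) = -4.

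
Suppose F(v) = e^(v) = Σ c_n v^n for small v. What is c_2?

F(0) = 1
F′(0) = 1
F′′(0) = 1
Then c_k = F^(k)(0)/k! gives each Taylor coefficient.

1/2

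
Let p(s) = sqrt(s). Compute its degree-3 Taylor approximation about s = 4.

p(4) = 2
p′(4) = 1/4
p′′(4) = -1/32
p′′′(4) = 3/256
The Taylor polynomial is Σ p^(k)(4)/k! · (s - 4)^k.

(s - 4)^3/512 - (s - 4)^2/64 + (s - 4)/4 + 2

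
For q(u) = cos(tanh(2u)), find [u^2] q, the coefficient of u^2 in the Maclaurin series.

Substitute the inner expansion into the outer series and collect powers.
q(0) = 1
q′(0) = 0
q′′(0) = -4
Then c_k = q^(k)(0)/k! gives each Taylor coefficient.

-2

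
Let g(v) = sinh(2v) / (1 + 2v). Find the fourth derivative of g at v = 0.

Expand each factor separately, then convolve coefficients.
The coefficient of v^4 in the expansion is -56/3, so g^(4)(0) = 4! * (-56/3) = -448.

-448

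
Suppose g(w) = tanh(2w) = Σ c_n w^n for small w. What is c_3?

-8/3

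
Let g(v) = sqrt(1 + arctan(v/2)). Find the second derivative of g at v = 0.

-1/16

Plug the Maclaurin series of the inner function into that of the outer and collect terms.
From the series, [v^2] g = -1/32; multiply by 2! = 2 to get -1/16.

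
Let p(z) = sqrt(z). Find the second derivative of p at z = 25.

-1/500

From the series, [(z - 25)^2] p = -1/1000; multiply by 2! = 2 to get -1/500.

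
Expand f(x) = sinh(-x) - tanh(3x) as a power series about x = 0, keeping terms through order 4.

Combine the two series term by term.
f(0) = 0
f′(0) = -4
f′′(0) = 0
f′′′(0) = 53
f^(4)(0) = 0
Then c_k = f^(k)(0)/k! gives each Taylor coefficient.

53*x^3/6 - 4*x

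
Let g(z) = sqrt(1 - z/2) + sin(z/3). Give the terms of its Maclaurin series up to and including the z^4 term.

Add the two expansions coefficient-wise.
g(0) = 1
g′(0) = 1/12
g′′(0) = -1/16
g′′′(0) = -145/1728
g^(4)(0) = -15/256

-5*z^4/2048 - 145*z^3/10368 - z^2/32 + z/12 + 1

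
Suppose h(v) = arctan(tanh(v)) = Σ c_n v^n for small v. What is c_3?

Compose series: expand the inner function first, then feed it into the outer expansion.
So c_3 = h′′′(0)/3! = -2/3.

-2/3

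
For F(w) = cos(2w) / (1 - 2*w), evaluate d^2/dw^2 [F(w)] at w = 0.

Multiply the numerator's expansion by the denominator's geometric series.
The coefficient of w^2 in the expansion is 2, so F′′(0) = 2! * (2) = 4.

4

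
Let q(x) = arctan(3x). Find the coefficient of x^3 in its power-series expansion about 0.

-9

q(0) = 0
q′(0) = 3
q′′(0) = 0
q′′′(0) = -54
Then c_k = q^(k)(0)/k! gives each Taylor coefficient.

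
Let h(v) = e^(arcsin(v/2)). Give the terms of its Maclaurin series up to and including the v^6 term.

17*v^6/9216 + v^5/192 + 5*v^4/384 + v^3/24 + v^2/8 + v/2 + 1

Plug the Maclaurin series of the inner function into that of the outer and collect terms.
[v^0] = 1;  [v^1] = 1/2;  [v^2] = 1/8;  [v^3] = 1/24;  [v^4] = 5/384;  [v^5] = 1/192;  [v^6] = 17/9216.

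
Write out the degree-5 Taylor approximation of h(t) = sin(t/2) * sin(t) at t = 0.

-5*t^4/48 + t^2/2

Multiply the two series term by term and collect like powers.
h(0) = 0
h′(0) = 0
h′′(0) = 1
h′′′(0) = 0
h^(4)(0) = -5/2
h^(5)(0) = 0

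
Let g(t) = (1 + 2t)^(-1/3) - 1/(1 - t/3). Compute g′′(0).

Combine the two series term by term.
The coefficient of t^2 in the expansion is 7/9, so g′′(0) = 2! * (7/9) = 14/9.

14/9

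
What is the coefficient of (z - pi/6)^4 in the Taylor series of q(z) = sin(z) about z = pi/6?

q(pi/6) = 1/2
q′(pi/6) = sqrt(3)/2
q′′(pi/6) = -1/2
q′′′(pi/6) = -sqrt(3)/2
q^(4)(pi/6) = 1/2
So c_4 = q^(4)(pi/6)/4! = 1/48.

1/48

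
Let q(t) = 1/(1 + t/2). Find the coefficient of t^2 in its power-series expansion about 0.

1/4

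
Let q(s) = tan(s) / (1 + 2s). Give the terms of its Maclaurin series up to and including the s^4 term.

-26*s^4/3 + 13*s^3/3 - 2*s^2 + s

Expand each factor separately, then convolve coefficients.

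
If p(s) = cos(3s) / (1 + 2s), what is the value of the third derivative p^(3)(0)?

6

Take the Cauchy product of the two expansions.
The coefficient of s^3 in the expansion is 1, so p′′′(0) = 3! * (1) = 6.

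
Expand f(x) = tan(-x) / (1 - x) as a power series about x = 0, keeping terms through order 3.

Multiply the two series term by term and collect like powers.
f(0) = 0
f′(0) = -1
f′′(0) = -2
f′′′(0) = -8
Dividing each by k! gives the coefficients c_0, ..., c_3.

-4*x^3/3 - x^2 - x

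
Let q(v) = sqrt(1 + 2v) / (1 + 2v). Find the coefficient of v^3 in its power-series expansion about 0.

-5/2

Multiply the two series term by term and collect like powers.
[v^0] = 1;  [v^1] = -1;  [v^2] = 3/2;  [v^3] = -5/2.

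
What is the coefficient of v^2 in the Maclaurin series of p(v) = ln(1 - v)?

-1/2

Apply the Taylor formula c_k = f^(k)(a)/k!.
p(0) = 0
p′(0) = -1
p′′(0) = -1
So c_2 = p′′(0)/2! = -1/2.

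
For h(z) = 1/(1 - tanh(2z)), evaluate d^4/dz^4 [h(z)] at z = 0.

Substitute the inner expansion into the outer series and collect powers.
The coefficient of z^4 in the expansion is 16/3, so h^(4)(0) = 4! * (16/3) = 128.

128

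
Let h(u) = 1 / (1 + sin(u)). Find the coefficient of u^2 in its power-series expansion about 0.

1

Use the geometric series for the reciprocal, then substitute.
[u^0] = 1;  [u^1] = -1;  [u^2] = 1.
So c_2 = h′′(0)/2! = 1.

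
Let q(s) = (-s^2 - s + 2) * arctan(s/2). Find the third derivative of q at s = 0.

Distribute the polynomial across the series and collect like powers.
The coefficient of s^3 in the expansion is -7/12, so q′′′(0) = 3! * (-7/12) = -7/2.

-7/2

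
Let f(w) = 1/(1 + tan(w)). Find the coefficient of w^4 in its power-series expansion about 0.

5/3

Plug the Maclaurin series of the inner function into that of the outer and collect terms.
f(0) = 1
f′(0) = -1
f′′(0) = 2
f′′′(0) = -8
f^(4)(0) = 40
So c_4 = f^(4)(0)/4! = 5/3.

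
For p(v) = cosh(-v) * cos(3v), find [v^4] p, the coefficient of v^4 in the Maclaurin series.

7/6

Take the Cauchy product of the two expansions.
p(0) = 1
p′(0) = 0
p′′(0) = -8
p′′′(0) = 0
p^(4)(0) = 28
So c_4 = p^(4)(0)/4! = 7/6.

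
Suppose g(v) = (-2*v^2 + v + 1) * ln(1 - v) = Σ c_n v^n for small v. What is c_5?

Multiply each power in the prefactor through the base expansion.
g(0) = 0
g′(0) = -1
g′′(0) = -3
g′′′(0) = 7
g^(4)(0) = 10
g^(5)(0) = 26
So c_5 = g^(5)(0)/5! = 13/60.

13/60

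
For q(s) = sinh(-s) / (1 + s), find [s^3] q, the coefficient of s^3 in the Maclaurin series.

Expand each factor separately, then convolve coefficients.
[s^0] = 0;  [s^1] = -1;  [s^2] = 1;  [s^3] = -7/6.

-7/6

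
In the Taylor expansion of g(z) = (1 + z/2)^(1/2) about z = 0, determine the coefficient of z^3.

Differentiate repeatedly and evaluate at the center.

1/128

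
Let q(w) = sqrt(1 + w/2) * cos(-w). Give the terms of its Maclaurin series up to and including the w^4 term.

Multiply the two series term by term and collect like powers.
[w^0] = 1;  [w^1] = 1/4;  [w^2] = -17/32;  [w^3] = -15/128;  [w^4] = 337/6144.

337*w^4/6144 - 15*w^3/128 - 17*w^2/32 + w/4 + 1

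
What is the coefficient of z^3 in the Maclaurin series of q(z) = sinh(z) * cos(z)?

Expand each factor separately, then convolve coefficients.
q(0) = 0
q′(0) = 1
q′′(0) = 0
q′′′(0) = -2
So c_3 = q′′′(0)/3! = -1/3.

-1/3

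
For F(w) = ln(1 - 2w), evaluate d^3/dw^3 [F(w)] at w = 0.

-16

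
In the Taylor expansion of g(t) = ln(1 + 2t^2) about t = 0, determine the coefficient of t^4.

-2

g(0) = 0
g′(0) = 0
g′′(0) = 4
g′′′(0) = 0
g^(4)(0) = -48
So c_4 = g^(4)(0)/4! = -2.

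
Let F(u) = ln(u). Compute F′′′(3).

The coefficient of (u - 3)^3 in the expansion is 1/81, so F′′′(3) = 3! * (1/81) = 2/27.

2/27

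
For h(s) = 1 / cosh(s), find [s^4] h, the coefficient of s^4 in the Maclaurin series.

Write the quotient as an unknown series and match coefficients against numerator = denominator · series.
So c_4 = h^(4)(0)/4! = 5/24.

5/24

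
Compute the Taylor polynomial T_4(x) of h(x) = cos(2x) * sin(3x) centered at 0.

Multiply the two series term by term and collect like powers.
h(0) = 0
h′(0) = 3
h′′(0) = 0
h′′′(0) = -63
h^(4)(0) = 0
The Taylor polynomial is Σ h^(k)(0)/k! · x^k.

-21*x^3/2 + 3*x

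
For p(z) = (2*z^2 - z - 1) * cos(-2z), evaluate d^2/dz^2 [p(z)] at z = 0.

8

Distribute the polynomial across the series and collect like powers.
From the series, [z^2] p = 4; multiply by 2! = 2 to get 8.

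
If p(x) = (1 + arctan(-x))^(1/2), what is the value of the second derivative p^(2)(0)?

-1/4

Plug the Maclaurin series of the inner function into that of the outer and collect terms.
The coefficient of x^2 in the expansion is -1/8, so p′′(0) = 2! * (-1/8) = -1/4.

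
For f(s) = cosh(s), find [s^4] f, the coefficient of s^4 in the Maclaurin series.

Differentiate repeatedly and evaluate at the center.
[s^0] = 1;  [s^1] = 0;  [s^2] = 1/2;  [s^3] = 0;  [s^4] = 1/24.

1/24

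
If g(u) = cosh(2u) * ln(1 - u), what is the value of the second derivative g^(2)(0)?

-1

Write out both Maclaurin series and multiply, keeping only the needed powers.
The coefficient of u^2 in the expansion is -1/2, so g′′(0) = 2! * (-1/2) = -1.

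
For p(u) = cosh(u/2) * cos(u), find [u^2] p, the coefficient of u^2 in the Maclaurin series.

Multiply the two series term by term and collect like powers.
[u^0] = 1;  [u^1] = 0;  [u^2] = -3/8.

-3/8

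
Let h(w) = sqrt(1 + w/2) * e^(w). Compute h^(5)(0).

Take the Cauchy product of the two expansions.
From the series, [w^5] h = 1949/122880; multiply by 5! = 120 to get 1949/1024.

1949/1024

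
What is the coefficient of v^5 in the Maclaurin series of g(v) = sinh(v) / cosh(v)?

2/15

Invert the denominator's series and multiply.
g(0) = 0
g′(0) = 1
g′′(0) = 0
g′′′(0) = -2
g^(4)(0) = 0
g^(5)(0) = 16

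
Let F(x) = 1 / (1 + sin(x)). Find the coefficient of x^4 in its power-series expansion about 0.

Expand as Σ (-1)^k u^k with u equal to the inner function's series.
F(0) = 1
F′(0) = -1
F′′(0) = 2
F′′′(0) = -5
F^(4)(0) = 16
Dividing each by k! gives the coefficients c_0, ..., c_4.

2/3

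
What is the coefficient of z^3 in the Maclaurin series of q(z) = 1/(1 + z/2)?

-1/8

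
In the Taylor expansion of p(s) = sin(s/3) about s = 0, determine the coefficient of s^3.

-1/162

Apply the Taylor formula c_k = f^(k)(a)/k!.
p(0) = 0
p′(0) = 1/3
p′′(0) = 0
p′′′(0) = -1/27
The Taylor polynomial is Σ p^(k)(0)/k! · s^k.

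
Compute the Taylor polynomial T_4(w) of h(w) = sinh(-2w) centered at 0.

-4*w^3/3 - 2*w

Apply the Taylor formula c_k = f^(k)(a)/k!.
h(0) = 0
h′(0) = -2
h′′(0) = 0
h′′′(0) = -8
h^(4)(0) = 0
Dividing each by k! gives the coefficients c_0, ..., c_4.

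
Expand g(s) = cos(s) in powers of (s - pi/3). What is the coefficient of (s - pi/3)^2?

Differentiate repeatedly and evaluate at the center.
g(pi/3) = 1/2
g′(pi/3) = -sqrt(3)/2
g′′(pi/3) = -1/2

-1/4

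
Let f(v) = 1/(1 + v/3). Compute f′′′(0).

Compute the successive derivatives at the expansion point and divide by k!.
The coefficient of v^3 in the expansion is -1/27, so f′′′(0) = 3! * (-1/27) = -2/9.

-2/9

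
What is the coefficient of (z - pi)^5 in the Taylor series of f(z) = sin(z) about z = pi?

-1/120

c_5 = f^(5)(pi)/5! = -1/120.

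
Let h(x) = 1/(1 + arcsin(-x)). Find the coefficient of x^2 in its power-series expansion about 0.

1

Substitute the inner expansion into the outer series and collect powers.
h(0) = 1
h′(0) = 1
h′′(0) = 2
So c_2 = h′′(0)/2! = 1.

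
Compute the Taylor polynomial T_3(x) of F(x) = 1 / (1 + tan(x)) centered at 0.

-4*x^3/3 + x^2 - x + 1

Expand as Σ (-1)^k u^k with u equal to the inner function's series.
F(0) = 1
F′(0) = -1
F′′(0) = 2
F′′′(0) = -8
Then c_k = F^(k)(0)/k! gives each Taylor coefficient.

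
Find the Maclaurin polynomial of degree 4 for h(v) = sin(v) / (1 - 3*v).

53*v^4/2 + 53*v^3/6 + 3*v^2 + v

Multiply the numerator's expansion by the denominator's geometric series.
h(0) = 0
h′(0) = 1
h′′(0) = 6
h′′′(0) = 53
h^(4)(0) = 636
Dividing each by k! gives the coefficients c_0, ..., c_4.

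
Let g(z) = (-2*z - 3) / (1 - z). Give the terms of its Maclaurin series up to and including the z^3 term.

Shift and add copies of the series according to the polynomial's terms.

-5*z^3 - 5*z^2 - 5*z - 3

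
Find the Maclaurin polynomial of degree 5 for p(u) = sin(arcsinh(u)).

Let u equal the inner series; expand the outer function in u and truncate.
p(0) = 0
p′(0) = 1
p′′(0) = 0
p′′′(0) = -2
p^(4)(0) = 0
p^(5)(0) = 20

u^5/6 - u^3/3 + u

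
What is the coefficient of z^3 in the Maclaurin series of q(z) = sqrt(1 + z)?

1/16

q(0) = 1
q′(0) = 1/2
q′′(0) = -1/4
q′′′(0) = 3/8
So c_3 = q′′′(0)/3! = 1/16.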